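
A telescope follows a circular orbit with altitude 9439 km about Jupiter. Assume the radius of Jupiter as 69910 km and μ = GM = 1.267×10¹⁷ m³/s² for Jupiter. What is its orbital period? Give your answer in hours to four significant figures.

T ≈ 3.466 hours

r = 69910 + 9439 = 79349 km = 7.9349×10⁷ m.
Kepler's third law: T = 2π√(r³/μ) = 2π√((7.935×10⁷)³ / 1.267×10¹⁷).
r³/μ = 3.943×10⁶ s², so T = 2π × 1.986×10³ = 1.248×10⁴ s.
Converting: 1.248×10⁴ s ÷ 3600 = 3.466 hours.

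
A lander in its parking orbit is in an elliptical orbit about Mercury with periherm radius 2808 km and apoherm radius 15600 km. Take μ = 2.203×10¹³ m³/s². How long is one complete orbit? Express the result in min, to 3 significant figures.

T ≈ 623 min

Semi-major axis a = (r_p + r_a)/2 = (2808.0 + 15600)/2 = 9204.0 km = 9.204×10⁶ m.
By Kepler's third law T = 2π√(a³/μ) = 2π × 5.949×10³ = 3.738×10⁴ s.
= 623.0 min.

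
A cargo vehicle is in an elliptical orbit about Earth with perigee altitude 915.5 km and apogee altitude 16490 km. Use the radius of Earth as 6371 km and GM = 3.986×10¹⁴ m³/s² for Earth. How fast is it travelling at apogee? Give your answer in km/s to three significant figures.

v ≈ 2.90 km/s

r_p = 6371 + 915.5 = 7286.5 km = 7.2865×10⁶ m.
r_a = 6371 + 16490 = 22861 km = 2.2861×10⁷ m.
Semi-major axis a = (r_p + r_a)/2 = 15074 km = 1.507×10⁷ m.
Vis-viva: v² = μ(2/r − 1/a) = 3.986×10¹⁴ × (8.749×10⁻⁸ − 6.634×10⁻⁸) = 8.428×10⁶ m²/s².
v = 2903 m/s = 2.903 km/s.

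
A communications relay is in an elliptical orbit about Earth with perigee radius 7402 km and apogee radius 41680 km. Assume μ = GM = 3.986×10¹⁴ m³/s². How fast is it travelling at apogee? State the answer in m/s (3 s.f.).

v ≈ 1700 m/s

Semi-major axis a = (r_p + r_a)/2 = 24541 km = 2.454×10⁷ m.
Vis-viva: v² = μ(2/r − 1/a) = 3.986×10¹⁴ × (4.798×10⁻⁸ − 4.075×10⁻⁸) = 2.884×10⁶ m²/s².
v = 1698 m/s.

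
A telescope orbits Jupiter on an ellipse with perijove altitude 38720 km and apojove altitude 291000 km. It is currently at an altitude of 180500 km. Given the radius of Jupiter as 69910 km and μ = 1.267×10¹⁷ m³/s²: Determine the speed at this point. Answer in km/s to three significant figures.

r_p = 69910 + 38720 = 108630 km = 1.0863×10⁸ m.
r_a = 69910 + 291000 = 360910 km = 3.6091×10⁸ m.
r = 69910 + 180500 = 2.5041×10⁵ km = 2.504×10⁸ m.
Semi-major axis a = (r_p + r_a)/2 = 2.3477×10⁵ km = 2.348×10⁸ m.
Vis-viva: v² = μ(2/r − 1/a) = 1.267×10¹⁷ × (7.987×10⁻⁹ − 4.259×10⁻⁹) = 4.723×10⁸ m²/s².
v = 21730 m/s = 21.73 km/s.

v ≈ 21.7 km/s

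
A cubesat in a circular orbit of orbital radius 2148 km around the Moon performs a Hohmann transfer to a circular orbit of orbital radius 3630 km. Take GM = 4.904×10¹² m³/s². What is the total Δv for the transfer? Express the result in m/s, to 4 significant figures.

Δv_total ≈ 342.8 m/s

r₁ = 2148 km = 2.148×10⁶ m.
r₂ = 3630 km = 3.630×10⁶ m.
Transfer ellipse a_t = (r₁ + r₂)/2 = 2.889×10⁶ m.
At r₁: circular v_c1 = √(μ/r₁) = 1511 m/s; transfer-perilune v_p = √[μ(2/r₁ − 1/a_t)] = 1694 m/s.
Δv₁ = v_p − v_c1 = 182.7 m/s.
At r₂: circular v_c2 = √(μ/r₂) = 1162 m/s; transfer-apolune v_a = √[μ(2/r₂ − 1/a_t)] = 1002 m/s.
Δv₂ = v_c2 − v_a = 160.1 m/s.
Total Δv = Δv₁ + Δv₂ = 342.8 m/s.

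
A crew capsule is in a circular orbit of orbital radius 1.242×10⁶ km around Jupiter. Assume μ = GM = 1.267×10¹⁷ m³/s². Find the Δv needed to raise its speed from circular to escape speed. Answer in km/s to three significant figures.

r = 1.242×10⁶ km = 1.242×10⁹ m.
Circular speed v_c = √(μ/r) = 10100 m/s.
Escape speed v_esc = √(2μ/r) = √2 × v_c = 14280 m/s.
Δv = v_esc − v_c = 4184 m/s = 4.184 km/s.

Δv ≈ 4.18 km/s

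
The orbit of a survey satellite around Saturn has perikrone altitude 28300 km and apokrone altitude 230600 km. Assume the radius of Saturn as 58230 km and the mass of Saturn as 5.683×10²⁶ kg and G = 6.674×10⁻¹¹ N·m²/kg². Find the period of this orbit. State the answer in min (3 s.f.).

T ≈ 1380 min

μ = GM = 6.674×10⁻¹¹ × 5.683×10²⁶ = 3.793×10¹⁶ m³/s².
r_p = 58230 + 28300 = 86530 km = 8.6530×10⁷ m.
r_a = 58230 + 230600 = 288830 km = 2.8883×10⁸ m.
Semi-major axis a = (r_p + r_a)/2 = (86530 + 2.8883×10⁵)/2 = 1.8768×10⁵ km = 1.877×10⁸ m.
By Kepler's third law T = 2π√(a³/μ) = 2π × 1.320×10⁴ = 8.295×10⁴ s.
= 1383 min.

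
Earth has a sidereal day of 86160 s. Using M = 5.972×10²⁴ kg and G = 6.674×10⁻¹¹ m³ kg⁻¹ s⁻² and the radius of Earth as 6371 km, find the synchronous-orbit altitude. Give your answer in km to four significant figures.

μ = GM = 6.674×10⁻¹¹ × 5.972×10²⁴ = 3.986×10¹⁴ m³/s².
A synchronous orbit has period T, so by Kepler's third law a = (μT²/4π²)^(1/3).
μT²/4π² = 3.986×10¹⁴ × (8.616×10⁴)² / 39.48 = 7.495×10²² m³.
a = 4.216×10⁷ m = 42162 km.
Altitude h = a − R = 42162 − 6371 = 35791 km.

h_sync ≈ 35790 km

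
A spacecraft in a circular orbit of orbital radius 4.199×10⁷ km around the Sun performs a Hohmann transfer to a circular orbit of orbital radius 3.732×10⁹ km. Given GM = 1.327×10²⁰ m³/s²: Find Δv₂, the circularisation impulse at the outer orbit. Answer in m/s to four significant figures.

r₁ = 4.199×10⁷ km = 4.199×10¹⁰ m.
r₂ = 3.732×10⁹ km = 3.732×10¹² m.
Transfer ellipse a_t = (r₁ + r₂)/2 = 1.887×10¹² m.
At r₁: circular v_c1 = √(μ/r₁) = 56220 m/s; transfer-perihelion v_p = √[μ(2/r₁ − 1/a_t)] = 79060 m/s.
At r₂: circular v_c2 = √(μ/r₂) = 5963 m/s; transfer-aphelion v_a = √[μ(2/r₂ − 1/a_t)] = 889.5 m/s.
Δv₂ = v_c2 − v_a = 5073 m/s.

Δv ≈ 5073 m/s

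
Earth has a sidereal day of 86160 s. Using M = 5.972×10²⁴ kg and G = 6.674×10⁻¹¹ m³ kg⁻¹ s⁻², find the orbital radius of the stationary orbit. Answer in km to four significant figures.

μ = GM = 6.674×10⁻¹¹ × 5.972×10²⁴ = 3.986×10¹⁴ m³/s².
A synchronous orbit has period T, so by Kepler's third law a = (μT²/4π²)^(1/3).
μT²/4π² = 3.986×10¹⁴ × (8.616×10⁴)² / 39.48 = 7.495×10²² m³.
a = 4.216×10⁷ m = 42162 km.

r_sync ≈ 42160 km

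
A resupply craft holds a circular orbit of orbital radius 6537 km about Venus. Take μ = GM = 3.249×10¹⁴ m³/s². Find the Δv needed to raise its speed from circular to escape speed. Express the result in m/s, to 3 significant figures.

r = 6537 km = 6.537×10⁶ m.
Circular speed v_c = √(μ/r) = 7050 m/s.
Escape speed v_esc = √(2μ/r) = √2 × v_c = 9970 m/s.
Δv = v_esc − v_c = 2920 m/s.

Δv ≈ 2920 m/s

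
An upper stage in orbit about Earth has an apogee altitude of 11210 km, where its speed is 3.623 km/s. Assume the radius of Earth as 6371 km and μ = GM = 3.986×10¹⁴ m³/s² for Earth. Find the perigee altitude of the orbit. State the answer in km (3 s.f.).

r_a = 6371 + 11210 = 17581 km = 1.758×10⁷ m.
Specific energy ε = v²/2 − μ/r = -1.611×10⁷ J/kg, so a = −μ/(2ε) = 1.237×10⁷ m.
The apsides satisfy r_p + r_a = 2a, so the perigee radius is 2a − r_a = 7.163×10⁶ m = 7162.7 km.
Perigee altitude = 7162.7 − 6371 = 791.72 km.

perigee altitude ≈ 792 km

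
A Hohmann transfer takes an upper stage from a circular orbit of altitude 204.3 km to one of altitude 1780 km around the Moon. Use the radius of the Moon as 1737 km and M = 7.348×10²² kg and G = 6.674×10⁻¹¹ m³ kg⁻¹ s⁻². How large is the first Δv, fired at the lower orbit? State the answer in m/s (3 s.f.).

Δv ≈ 215 m/s

μ = GM = 6.674×10⁻¹¹ × 7.348×10²² = 4.904×10¹² m³/s².
r₁ = 1737 + 204.3 = 1941.3 km = 1.9413×10⁶ m.
r₂ = 1737 + 1780 = 3517.0 km = 3.5170×10⁶ m.
Transfer ellipse a_t = (r₁ + r₂)/2 = 2.729×10⁶ m.
At r₁: circular v_c1 = √(μ/r₁) = 1589 m/s; transfer-perilune v_p = √[μ(2/r₁ − 1/a_t)] = 1804 m/s.
Δv₁ = v_p − v_c1 = 214.9 m/s.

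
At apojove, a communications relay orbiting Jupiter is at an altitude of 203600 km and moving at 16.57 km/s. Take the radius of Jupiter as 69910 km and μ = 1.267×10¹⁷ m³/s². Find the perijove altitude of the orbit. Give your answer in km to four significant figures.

perijove altitude ≈ 45280 km

r_a = 69910 + 203600 = 2.7351×10⁵ km = 2.735×10⁸ m.
Specific energy ε = v²/2 − μ/r = -3.260×10⁸ J/kg, so a = −μ/(2ε) = 1.944×10⁸ m.
The apsides satisfy r_p + r_a = 2a, so the perijove radius is 2a − r_a = 1.152×10⁸ m = 1.1519×10⁵ km.
Perijove altitude = 1.1519×10⁵ − 69910 = 45284 km.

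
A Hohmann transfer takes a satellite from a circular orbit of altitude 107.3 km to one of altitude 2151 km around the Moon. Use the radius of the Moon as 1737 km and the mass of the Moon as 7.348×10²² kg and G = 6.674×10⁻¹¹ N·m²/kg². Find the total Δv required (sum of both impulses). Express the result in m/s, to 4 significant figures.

Δv_total ≈ 490.7 m/s

μ = GM = 6.674×10⁻¹¹ × 7.348×10²² = 4.904×10¹² m³/s².
r₁ = 1737 + 107.3 = 1844.3 km = 1.8443×10⁶ m.
r₂ = 1737 + 2151 = 3888.0 km = 3.8880×10⁶ m.
Transfer ellipse a_t = (r₁ + r₂)/2 = 2.866×10⁶ m.
At r₁: circular v_c1 = √(μ/r₁) = 1631 m/s; transfer-perilune v_p = √[μ(2/r₁ − 1/a_t)] = 1899 m/s.
Δv₁ = v_p − v_c1 = 268.6 m/s.
At r₂: circular v_c2 = √(μ/r₂) = 1123 m/s; transfer-apolune v_a = √[μ(2/r₂ − 1/a_t)] = 900.9 m/s.
Δv₂ = v_c2 − v_a = 222.2 m/s.
Total Δv = Δv₁ + Δv₂ = 490.7 m/s.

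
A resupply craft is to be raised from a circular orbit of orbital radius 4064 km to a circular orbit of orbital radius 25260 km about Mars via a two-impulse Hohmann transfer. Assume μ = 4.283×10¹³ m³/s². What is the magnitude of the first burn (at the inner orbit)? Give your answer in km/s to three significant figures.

r₁ = 4064 km = 4.064×10⁶ m.
r₂ = 25260 km = 2.526×10⁷ m.
Transfer ellipse a_t = (r₁ + r₂)/2 = 1.466×10⁷ m.
At r₁: circular v_c1 = √(μ/r₁) = 3246 m/s; transfer-periapsis v_p = √[μ(2/r₁ − 1/a_t)] = 4261 m/s.
Δv₁ = v_p − v_c1 = 1015 m/s.
= 1.015 km/s.

Δv ≈ 1.01 km/s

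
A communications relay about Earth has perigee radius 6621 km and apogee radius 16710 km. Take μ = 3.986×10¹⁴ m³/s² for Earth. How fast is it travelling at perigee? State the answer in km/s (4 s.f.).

Semi-major axis a = (r_p + r_a)/2 = 11666 km = 1.167×10⁷ m.
Vis-viva: v² = μ(2/r − 1/a) = 3.986×10¹⁴ × (3.021×10⁻⁷ − 8.572×10⁻⁸) = 8.624×10⁷ m²/s².
v = 9286 m/s = 9.286 km/s.

v ≈ 9.286 km/s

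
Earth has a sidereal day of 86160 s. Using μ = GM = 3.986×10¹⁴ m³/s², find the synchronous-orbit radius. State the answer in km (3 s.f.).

r_sync ≈ 42200 km

A synchronous orbit has period T, so by Kepler's third law a = (μT²/4π²)^(1/3).
μT²/4π² = 3.986×10¹⁴ × (8.616×10⁴)² / 39.48 = 7.495×10²² m³.
a = 4.216×10⁷ m = 42163 km.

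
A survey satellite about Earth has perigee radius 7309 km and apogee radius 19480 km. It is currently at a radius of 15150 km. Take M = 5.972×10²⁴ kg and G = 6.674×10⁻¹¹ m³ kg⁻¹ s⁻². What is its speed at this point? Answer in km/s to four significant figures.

v ≈ 4.781 km/s

μ = GM = 6.674×10⁻¹¹ × 5.972×10²⁴ = 3.986×10¹⁴ m³/s².
Semi-major axis a = (r_p + r_a)/2 = 13394 km = 1.339×10⁷ m.
Vis-viva: v² = μ(2/r − 1/a) = 3.986×10¹⁴ × (1.320×10⁻⁷ − 7.466×10⁻⁸) = 2.286×10⁷ m²/s².
v = 4781 m/s = 4.781 km/s.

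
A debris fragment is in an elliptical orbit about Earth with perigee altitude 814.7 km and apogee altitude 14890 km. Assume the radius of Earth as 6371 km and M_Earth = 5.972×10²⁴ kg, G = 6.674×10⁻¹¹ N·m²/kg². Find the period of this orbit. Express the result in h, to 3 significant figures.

T ≈ 4.69 h

μ = GM = 6.674×10⁻¹¹ × 5.972×10²⁴ = 3.986×10¹⁴ m³/s².
r_p = 6371 + 814.7 = 7185.7 km = 7.1857×10⁶ m.
r_a = 6371 + 14890 = 21261 km = 2.1261×10⁷ m.
Semi-major axis a = (r_p + r_a)/2 = (7185.7 + 21261)/2 = 14223 km = 1.422×10⁷ m.
By Kepler's third law T = 2π√(a³/μ) = 2π × 2.687×10³ = 1.688×10⁴ s.
= 4.690 h.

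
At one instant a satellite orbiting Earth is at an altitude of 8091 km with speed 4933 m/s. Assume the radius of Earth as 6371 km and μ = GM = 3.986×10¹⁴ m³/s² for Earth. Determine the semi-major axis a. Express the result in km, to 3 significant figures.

a ≈ 12900 km

r = 6371 + 8091 = 14462 km = 1.446×10⁷ m.
Vis-viva rearranged: 1/a = 2/r − v²/μ = 1.383×10⁻⁷ − 6.105×10⁻⁸ = 7.724×10⁻⁸ m⁻¹.
a = 1.295×10⁷ m = 12946 km.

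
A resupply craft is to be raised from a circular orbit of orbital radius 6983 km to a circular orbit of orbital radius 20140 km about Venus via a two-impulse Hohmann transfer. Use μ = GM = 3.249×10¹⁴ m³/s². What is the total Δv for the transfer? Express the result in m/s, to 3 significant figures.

r₁ = 6983 km = 6.983×10⁶ m.
r₂ = 20140 km = 2.014×10⁷ m.
Transfer ellipse a_t = (r₁ + r₂)/2 = 1.356×10⁷ m.
At r₁: circular v_c1 = √(μ/r₁) = 6821 m/s; transfer-periapsis v_p = √[μ(2/r₁ − 1/a_t)] = 8312 m/s.
Δv₁ = v_p − v_c1 = 1491 m/s.
At r₂: circular v_c2 = √(μ/r₂) = 4016 m/s; transfer-apoapsis v_a = √[μ(2/r₂ − 1/a_t)] = 2882 m/s.
Δv₂ = v_c2 − v_a = 1134 m/s.
Total Δv = Δv₁ + Δv₂ = 2626 m/s.

Δv_total ≈ 2630 m/s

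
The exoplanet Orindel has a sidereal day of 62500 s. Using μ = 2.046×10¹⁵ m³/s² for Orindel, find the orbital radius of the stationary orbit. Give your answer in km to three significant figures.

A synchronous orbit has period T, so by Kepler's third law a = (μT²/4π²)^(1/3).
μT²/4π² = 2.046×10¹⁵ × (6.250×10⁴)² / 39.48 = 2.024×10²³ m³.
a = 5.872×10⁷ m = 58718 km.

r_sync ≈ 58700 km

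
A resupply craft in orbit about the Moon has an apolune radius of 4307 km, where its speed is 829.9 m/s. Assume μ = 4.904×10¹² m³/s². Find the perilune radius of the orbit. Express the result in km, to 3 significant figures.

r_a = 4.307×10⁶ m.
Specific energy ε = v²/2 − μ/r = -7.942×10⁵ J/kg, so a = −μ/(2ε) = 3.087×10⁶ m.
The apsides satisfy r_p + r_a = 2a, so the perilune radius is 2a − r_a = 1.867×10⁶ m = 1867.4 km.

perilune radius ≈ 1870 km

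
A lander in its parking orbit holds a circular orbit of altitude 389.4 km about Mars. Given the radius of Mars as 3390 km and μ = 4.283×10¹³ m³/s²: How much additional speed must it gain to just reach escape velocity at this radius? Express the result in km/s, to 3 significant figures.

Δv ≈ 1.39 km/s

r = 3390 + 389.4 = 3779.4 km = 3.7794×10⁶ m.
Circular speed v_c = √(μ/r) = 3366 m/s.
Escape speed v_esc = √(2μ/r) = √2 × v_c = 4761 m/s.
Δv = v_esc − v_c = 1394 m/s = 1.394 km/s.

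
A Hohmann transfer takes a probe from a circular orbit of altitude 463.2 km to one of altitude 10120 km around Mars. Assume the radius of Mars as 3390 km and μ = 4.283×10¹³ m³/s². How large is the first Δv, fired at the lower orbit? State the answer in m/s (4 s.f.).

Δv ≈ 825.0 m/s

r₁ = 3390 + 463.2 = 3853.2 km = 3.8532×10⁶ m.
r₂ = 3390 + 10120 = 13510 km = 1.3510×10⁷ m.
Transfer ellipse a_t = (r₁ + r₂)/2 = 8.682×10⁶ m.
At r₁: circular v_c1 = √(μ/r₁) = 3334 m/s; transfer-periapsis v_p = √[μ(2/r₁ − 1/a_t)] = 4159 m/s.
Δv₁ = v_p − v_c1 = 825.0 m/s.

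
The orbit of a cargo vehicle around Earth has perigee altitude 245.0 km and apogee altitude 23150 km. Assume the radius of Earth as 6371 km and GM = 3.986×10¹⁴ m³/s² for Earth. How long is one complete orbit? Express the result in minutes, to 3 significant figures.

T ≈ 403 minutes

r_p = 6371 + 245.0 = 6616.0 km = 6.6160×10⁶ m.
r_a = 6371 + 23150 = 29521 km = 2.9521×10⁷ m.
Semi-major axis a = (r_p + r_a)/2 = (6616.0 + 29521)/2 = 18068 km = 1.807×10⁷ m.
By Kepler's third law T = 2π√(a³/μ) = 2π × 3.847×10³ = 2.417×10⁴ s.
= 402.8 minutes.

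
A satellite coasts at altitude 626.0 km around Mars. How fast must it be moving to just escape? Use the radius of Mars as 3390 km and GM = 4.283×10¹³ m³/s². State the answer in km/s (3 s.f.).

v_esc ≈ 4.62 km/s

r = 3390 + 626.0 = 4016.0 km = 4.0160×10⁶ m.
Escape speed v_esc = √(2μ/r) = √(2 × 4.283×10¹³ / 4.016×10⁶) = √(2.133×10⁷) = 4618 m/s.
= 4.618 km/s.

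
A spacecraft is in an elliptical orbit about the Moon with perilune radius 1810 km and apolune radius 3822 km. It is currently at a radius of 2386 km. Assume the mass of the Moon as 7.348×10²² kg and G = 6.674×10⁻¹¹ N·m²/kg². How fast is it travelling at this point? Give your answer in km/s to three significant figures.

v ≈ 1.54 km/s

μ = GM = 6.674×10⁻¹¹ × 7.348×10²² = 4.904×10¹² m³/s².
Semi-major axis a = (r_p + r_a)/2 = 2816.0 km = 2.816×10⁶ m.
Vis-viva: v² = μ(2/r − 1/a) = 4.904×10¹² × (8.382×10⁻⁷ − 3.551×10⁻⁷) = 2.369×10⁶ m²/s².
v = 1539 m/s = 1.539 km/s.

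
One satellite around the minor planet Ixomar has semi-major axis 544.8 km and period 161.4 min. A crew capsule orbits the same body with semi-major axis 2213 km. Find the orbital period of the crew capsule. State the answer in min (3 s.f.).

T₂ ≈ 1320 min

Kepler's third law: T² ∝ a³, so T₂ = T₁ (a₂/a₁)^(3/2).
a₂/a₁ = 4.062, (a₂/a₁)^(3/2) = 8.187.
T₂ = 161.4 × 8.187 = 1321 min.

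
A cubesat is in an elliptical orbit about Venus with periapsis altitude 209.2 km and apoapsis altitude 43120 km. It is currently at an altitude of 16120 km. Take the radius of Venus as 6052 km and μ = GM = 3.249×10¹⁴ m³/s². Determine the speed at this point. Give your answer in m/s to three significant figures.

r_p = 6052 + 209.2 = 6261.2 km = 6.2612×10⁶ m.
r_a = 6052 + 43120 = 49172 km = 4.9172×10⁷ m.
r = 6052 + 16120 = 22172 km = 2.217×10⁷ m.
Semi-major axis a = (r_p + r_a)/2 = 27717 km = 2.772×10⁷ m.
Vis-viva: v² = μ(2/r − 1/a) = 3.249×10¹⁴ × (9.020×10⁻⁸ − 3.608×10⁻⁸) = 1.759×10⁷ m²/s².
v = 4193 m/s.

v ≈ 4190 m/s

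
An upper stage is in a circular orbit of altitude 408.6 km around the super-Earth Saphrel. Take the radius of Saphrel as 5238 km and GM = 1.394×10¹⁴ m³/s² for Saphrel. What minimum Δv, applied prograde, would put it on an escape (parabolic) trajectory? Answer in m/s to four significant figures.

r = 5238 + 408.6 = 5646.6 km = 5.6466×10⁶ m.
Circular speed v_c = √(μ/r) = 4969 m/s.
Escape speed v_esc = √(2μ/r) = √2 × v_c = 7027 m/s.
Δv = v_esc − v_c = 2058 m/s.

Δv ≈ 2058 m/s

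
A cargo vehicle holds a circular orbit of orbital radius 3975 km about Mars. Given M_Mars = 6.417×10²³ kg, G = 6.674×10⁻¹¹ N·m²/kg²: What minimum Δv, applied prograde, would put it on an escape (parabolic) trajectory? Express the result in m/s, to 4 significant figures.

Δv ≈ 1360 m/s

μ = GM = 6.674×10⁻¹¹ × 6.417×10²³ = 4.283×10¹³ m³/s².
r = 3975 km = 3.975×10⁶ m.
Circular speed v_c = √(μ/r) = 3282 m/s.
Escape speed v_esc = √(2μ/r) = √2 × v_c = 4642 m/s.
Δv = v_esc − v_c = 1360 m/s.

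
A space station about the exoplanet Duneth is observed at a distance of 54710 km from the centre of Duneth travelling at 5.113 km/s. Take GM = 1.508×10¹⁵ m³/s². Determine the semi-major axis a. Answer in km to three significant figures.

r = 5.471×10⁷ m.
Vis-viva rearranged: 1/a = 2/r − v²/μ = 3.656×10⁻⁸ − 1.734×10⁻⁸ = 1.922×10⁻⁸ m⁻¹.
a = 5.203×10⁷ m = 52028 km.

a ≈ 52000 km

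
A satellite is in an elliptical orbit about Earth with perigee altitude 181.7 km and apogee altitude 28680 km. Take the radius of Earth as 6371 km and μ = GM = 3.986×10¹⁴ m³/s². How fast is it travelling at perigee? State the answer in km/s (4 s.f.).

v ≈ 10.12 km/s

r_p = 6371 + 181.7 = 6552.7 km = 6.5527×10⁶ m.
r_a = 6371 + 28680 = 35051 km = 3.5051×10⁷ m.
Semi-major axis a = (r_p + r_a)/2 = 20802 km = 2.080×10⁷ m.
Vis-viva: v² = μ(2/r − 1/a) = 3.986×10¹⁴ × (3.052×10⁻⁷ − 4.807×10⁻⁸) = 1.025×10⁸ m²/s².
v = 10120 m/s = 10.12 km/s.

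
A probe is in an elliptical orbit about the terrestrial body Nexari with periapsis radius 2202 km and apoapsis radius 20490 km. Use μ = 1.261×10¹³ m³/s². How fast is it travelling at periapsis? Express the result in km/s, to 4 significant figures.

v ≈ 3.216 km/s

Semi-major axis a = (r_p + r_a)/2 = 11346 km = 1.135×10⁷ m.
Vis-viva: v² = μ(2/r − 1/a) = 1.261×10¹³ × (9.083×10⁻⁷ − 8.814×10⁻⁸) = 1.034×10⁷ m²/s².
v = 3216 m/s = 3.216 km/s.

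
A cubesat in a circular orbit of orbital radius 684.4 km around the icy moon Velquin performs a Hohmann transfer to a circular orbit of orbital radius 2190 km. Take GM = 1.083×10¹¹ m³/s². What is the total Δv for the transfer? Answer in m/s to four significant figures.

r₁ = 684.4 km = 6.844×10⁵ m.
r₂ = 2190 km = 2.190×10⁶ m.
Transfer ellipse a_t = (r₁ + r₂)/2 = 1.437×10⁶ m.
At r₁: circular v_c1 = √(μ/r₁) = 397.8 m/s; transfer-periapsis v_p = √[μ(2/r₁ − 1/a_t)] = 491.0 m/s.
Δv₁ = v_p − v_c1 = 93.25 m/s.
At r₂: circular v_c2 = √(μ/r₂) = 222.4 m/s; transfer-apoapsis v_a = √[μ(2/r₂ − 1/a_t)] = 153.5 m/s.
Δv₂ = v_c2 − v_a = 68.92 m/s.
Total Δv = Δv₁ + Δv₂ = 162.2 m/s.

Δv_total ≈ 162.2 m/s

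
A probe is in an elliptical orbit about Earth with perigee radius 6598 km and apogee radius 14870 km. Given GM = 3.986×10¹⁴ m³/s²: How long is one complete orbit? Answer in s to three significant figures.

Semi-major axis a = (r_p + r_a)/2 = (6598.0 + 14870)/2 = 10734 km = 1.073×10⁷ m.
By Kepler's third law T = 2π√(a³/μ) = 2π × 1.761×10³ = 1.107×10⁴ s.

T ≈ 11100 s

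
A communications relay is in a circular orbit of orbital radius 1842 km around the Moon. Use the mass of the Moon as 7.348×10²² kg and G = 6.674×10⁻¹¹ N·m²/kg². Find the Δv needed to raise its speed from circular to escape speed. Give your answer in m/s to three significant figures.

Δv ≈ 676 m/s

μ = GM = 6.674×10⁻¹¹ × 7.348×10²² = 4.904×10¹² m³/s².
r = 1842 km = 1.842×10⁶ m.
Circular speed v_c = √(μ/r) = 1632 m/s.
Escape speed v_esc = √(2μ/r) = √2 × v_c = 2308 m/s.
Δv = v_esc − v_c = 675.9 m/s.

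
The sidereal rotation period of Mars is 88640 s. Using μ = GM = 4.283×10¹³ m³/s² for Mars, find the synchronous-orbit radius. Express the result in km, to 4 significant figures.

r_sync ≈ 20430 km

A synchronous orbit has period T, so by Kepler's third law a = (μT²/4π²)^(1/3).
μT²/4π² = 4.283×10¹³ × (8.864×10⁴)² / 39.48 = 8.524×10²¹ m³.
a = 2.043×10⁷ m = 20428 km.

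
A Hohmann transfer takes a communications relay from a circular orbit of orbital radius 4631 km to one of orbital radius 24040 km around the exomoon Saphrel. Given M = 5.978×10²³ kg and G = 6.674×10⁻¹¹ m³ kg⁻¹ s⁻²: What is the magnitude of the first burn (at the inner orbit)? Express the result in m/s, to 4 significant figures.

μ = GM = 6.674×10⁻¹¹ × 5.978×10²³ = 3.990×10¹³ m³/s².
r₁ = 4631 km = 4.631×10⁶ m.
r₂ = 24040 km = 2.404×10⁷ m.
Transfer ellipse a_t = (r₁ + r₂)/2 = 1.434×10⁷ m.
At r₁: circular v_c1 = √(μ/r₁) = 2935 m/s; transfer-periapsis v_p = √[μ(2/r₁ − 1/a_t)] = 3801 m/s.
Δv₁ = v_p − v_c1 = 865.8 m/s.

Δv ≈ 865.8 m/s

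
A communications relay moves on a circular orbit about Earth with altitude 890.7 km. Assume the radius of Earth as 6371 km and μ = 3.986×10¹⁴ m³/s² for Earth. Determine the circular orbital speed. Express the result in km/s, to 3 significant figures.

r = 6371 + 890.7 = 7261.7 km = 7.2617×10⁶ m.
For a circular orbit v = √(μ/r) = √(3.986×10¹⁴ / 7.262×10⁶) = √(5.489×10⁷) = 7409 m/s.
That is 7.409 km/s.

v ≈ 7.41 km/s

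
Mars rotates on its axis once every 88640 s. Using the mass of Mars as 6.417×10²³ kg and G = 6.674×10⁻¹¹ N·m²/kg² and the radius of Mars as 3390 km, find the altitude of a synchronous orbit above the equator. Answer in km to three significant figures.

μ = GM = 6.674×10⁻¹¹ × 6.417×10²³ = 4.283×10¹³ m³/s².
A synchronous orbit has period T, so by Kepler's third law a = (μT²/4π²)^(1/3).
μT²/4π² = 4.283×10¹³ × (8.864×10⁴)² / 39.48 = 8.524×10²¹ m³.
a = 2.043×10⁷ m = 20427 km.
Altitude h = a − R = 20427 − 3390 = 17037 km.

h_sync ≈ 17000 km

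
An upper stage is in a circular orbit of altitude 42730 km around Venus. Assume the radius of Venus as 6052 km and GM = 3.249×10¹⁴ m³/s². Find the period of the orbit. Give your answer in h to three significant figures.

r = 6052 + 42730 = 48782 km = 4.8782×10⁷ m.
Kepler's third law: T = 2π√(r³/μ) = 2π√((4.878×10⁷)³ / 3.249×10¹⁴).
r³/μ = 3.573×10⁸ s², so T = 2π × 1.890×10⁴ = 1.188×10⁵ s.
Converting: 1.188×10⁵ s ÷ 3600 = 32.99 h.

T ≈ 33.0 h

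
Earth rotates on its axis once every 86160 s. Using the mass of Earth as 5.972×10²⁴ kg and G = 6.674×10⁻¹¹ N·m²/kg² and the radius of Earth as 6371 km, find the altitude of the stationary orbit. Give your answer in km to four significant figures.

h_sync ≈ 35790 km

μ = GM = 6.674×10⁻¹¹ × 5.972×10²⁴ = 3.986×10¹⁴ m³/s².
A synchronous orbit has period T, so by Kepler's third law a = (μT²/4π²)^(1/3).
μT²/4π² = 3.986×10¹⁴ × (8.616×10⁴)² / 39.48 = 7.495×10²² m³.
a = 4.216×10⁷ m = 42162 km.
Altitude h = a − R = 42162 − 6371 = 35791 km.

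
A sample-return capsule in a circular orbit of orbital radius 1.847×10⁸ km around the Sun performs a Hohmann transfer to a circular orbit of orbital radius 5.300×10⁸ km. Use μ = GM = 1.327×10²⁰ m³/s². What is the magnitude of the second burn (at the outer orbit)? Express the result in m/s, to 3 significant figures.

r₁ = 1.847×10⁸ km = 1.847×10¹¹ m.
r₂ = 5.300×10⁸ km = 5.300×10¹¹ m.
Transfer ellipse a_t = (r₁ + r₂)/2 = 3.574×10¹¹ m.
At r₁: circular v_c1 = √(μ/r₁) = 26800 m/s; transfer-perihelion v_p = √[μ(2/r₁ − 1/a_t)] = 32640 m/s.
At r₂: circular v_c2 = √(μ/r₂) = 15820 m/s; transfer-aphelion v_a = √[μ(2/r₂ − 1/a_t)] = 11380 m/s.
Δv₂ = v_c2 − v_a = 4447 m/s.

Δv ≈ 4450 m/s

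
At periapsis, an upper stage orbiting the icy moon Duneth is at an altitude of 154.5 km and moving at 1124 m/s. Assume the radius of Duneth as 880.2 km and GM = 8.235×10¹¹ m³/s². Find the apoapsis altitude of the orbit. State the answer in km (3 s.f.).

r_p = 880.2 + 154.5 = 1034.7 km = 1.035×10⁶ m.
Specific energy ε = v²/2 − μ/r = -1.642×10⁵ J/kg, so a = −μ/(2ε) = 2.508×10⁶ m.
The apsides satisfy r_p + r_a = 2a, so the apoapsis radius is 2a − r_p = 3.981×10⁶ m = 3980.7 km.
Apoapsis altitude = 3980.7 − 880.2 = 3100.5 km.

apoapsis altitude ≈ 3100 km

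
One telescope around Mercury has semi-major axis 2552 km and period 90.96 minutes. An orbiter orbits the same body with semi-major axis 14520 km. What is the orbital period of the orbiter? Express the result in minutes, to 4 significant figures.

Kepler's third law: T² ∝ a³, so T₂ = T₁ (a₂/a₁)^(3/2).
a₂/a₁ = 5.690, (a₂/a₁)^(3/2) = 13.57.
T₂ = 90.96 × 13.57 = 1234 minutes.

T₂ ≈ 1234 minutes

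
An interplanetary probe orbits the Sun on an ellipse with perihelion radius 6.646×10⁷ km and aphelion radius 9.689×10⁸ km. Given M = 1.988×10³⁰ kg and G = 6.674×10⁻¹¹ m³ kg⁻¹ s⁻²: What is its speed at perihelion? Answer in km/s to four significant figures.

v ≈ 61.13 km/s

μ = GM = 6.674×10⁻¹¹ × 1.988×10³⁰ = 1.327×10²⁰ m³/s².
Semi-major axis a = (r_p + r_a)/2 = 5.1768×10⁸ km = 5.177×10¹¹ m.
Vis-viva: v² = μ(2/r − 1/a) = 1.327×10²⁰ × (3.009×10⁻¹¹ − 1.932×10⁻¹²) = 3.736×10⁹ m²/s².
v = 61130 m/s = 61.13 km/s.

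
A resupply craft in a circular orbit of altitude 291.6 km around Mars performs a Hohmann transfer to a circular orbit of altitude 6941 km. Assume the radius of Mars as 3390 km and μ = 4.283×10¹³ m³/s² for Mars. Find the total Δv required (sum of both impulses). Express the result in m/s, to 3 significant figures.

r₁ = 3390 + 291.6 = 3681.6 km = 3.6816×10⁶ m.
r₂ = 3390 + 6941 = 10331 km = 1.0331×10⁷ m.
Transfer ellipse a_t = (r₁ + r₂)/2 = 7.006×10⁶ m.
At r₁: circular v_c1 = √(μ/r₁) = 3411 m/s; transfer-periapsis v_p = √[μ(2/r₁ − 1/a_t)] = 4142 m/s.
Δv₁ = v_p − v_c1 = 730.9 m/s.
At r₂: circular v_c2 = √(μ/r₂) = 2036 m/s; transfer-apoapsis v_a = √[μ(2/r₂ − 1/a_t)] = 1476 m/s.
Δv₂ = v_c2 − v_a = 560.2 m/s.
Total Δv = Δv₁ + Δv₂ = 1291 m/s.

Δv_total ≈ 1290 m/s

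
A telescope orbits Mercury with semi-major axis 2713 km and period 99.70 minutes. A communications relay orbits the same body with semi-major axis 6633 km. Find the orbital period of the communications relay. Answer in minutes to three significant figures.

T₂ ≈ 381 minutes

Kepler's third law: T² ∝ a³, so T₂ = T₁ (a₂/a₁)^(3/2).
a₂/a₁ = 2.445, (a₂/a₁)^(3/2) = 3.823.
T₂ = 99.70 × 3.823 = 381.1 minutes.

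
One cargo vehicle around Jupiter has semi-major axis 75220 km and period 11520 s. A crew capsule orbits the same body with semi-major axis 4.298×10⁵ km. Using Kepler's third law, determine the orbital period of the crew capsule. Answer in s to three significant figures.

Kepler's third law: T² ∝ a³, so T₂ = T₁ (a₂/a₁)^(3/2).
a₂/a₁ = 5.714, (a₂/a₁)^(3/2) = 13.66.
T₂ = 11520 × 13.66 = 1.573×10⁵ s.

T₂ ≈ 1.57×10⁵ s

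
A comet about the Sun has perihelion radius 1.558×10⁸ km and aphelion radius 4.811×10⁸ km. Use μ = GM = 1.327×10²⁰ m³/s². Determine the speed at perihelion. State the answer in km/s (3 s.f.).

Semi-major axis a = (r_p + r_a)/2 = 3.1845×10⁸ km = 3.184×10¹¹ m.
Vis-viva: v² = μ(2/r − 1/a) = 1.327×10²⁰ × (1.284×10⁻¹¹ − 3.140×10⁻¹²) = 1.287×10⁹ m²/s².
v = 35870 m/s = 35.87 km/s.

v ≈ 35.9 km/s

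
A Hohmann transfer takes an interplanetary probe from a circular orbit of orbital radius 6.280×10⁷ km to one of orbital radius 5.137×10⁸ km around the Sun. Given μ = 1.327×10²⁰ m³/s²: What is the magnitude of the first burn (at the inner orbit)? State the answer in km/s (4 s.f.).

r₁ = 6.280×10⁷ km = 6.280×10¹⁰ m.
r₂ = 5.137×10⁸ km = 5.137×10¹¹ m.
Transfer ellipse a_t = (r₁ + r₂)/2 = 2.882×10¹¹ m.
At r₁: circular v_c1 = √(μ/r₁) = 45970 m/s; transfer-perihelion v_p = √[μ(2/r₁ − 1/a_t)] = 61370 m/s.
Δv₁ = v_p − v_c1 = 15400 m/s.
= 15.40 km/s.

Δv ≈ 15.40 km/s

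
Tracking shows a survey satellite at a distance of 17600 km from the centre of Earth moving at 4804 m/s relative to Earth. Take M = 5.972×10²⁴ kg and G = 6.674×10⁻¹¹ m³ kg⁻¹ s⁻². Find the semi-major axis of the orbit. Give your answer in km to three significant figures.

a ≈ 17900 km

μ = GM = 6.674×10⁻¹¹ × 5.972×10²⁴ = 3.986×10¹⁴ m³/s².
r = 1.760×10⁷ m.
Vis-viva rearranged: 1/a = 2/r − v²/μ = 1.136×10⁻⁷ − 5.790×10⁻⁸ = 5.573×10⁻⁸ m⁻¹.
a = 1.794×10⁷ m = 17943 km.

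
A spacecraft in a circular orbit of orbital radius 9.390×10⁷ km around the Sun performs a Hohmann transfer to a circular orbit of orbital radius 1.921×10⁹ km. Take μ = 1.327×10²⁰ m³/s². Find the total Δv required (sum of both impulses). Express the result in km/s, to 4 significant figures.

r₁ = 9.390×10⁷ km = 9.390×10¹⁰ m.
r₂ = 1.921×10⁹ km = 1.921×10¹² m.
Transfer ellipse a_t = (r₁ + r₂)/2 = 1.007×10¹² m.
At r₁: circular v_c1 = √(μ/r₁) = 37590 m/s; transfer-perihelion v_p = √[μ(2/r₁ − 1/a_t)] = 51910 m/s.
Δv₁ = v_p − v_c1 = 14320 m/s.
At r₂: circular v_c2 = √(μ/r₂) = 8311 m/s; transfer-aphelion v_a = √[μ(2/r₂ − 1/a_t)] = 2537 m/s.
Δv₂ = v_c2 − v_a = 5774 m/s.
Total Δv = Δv₁ + Δv₂ = 20090 m/s = 20.09 km/s.

Δv_total ≈ 20.09 km/s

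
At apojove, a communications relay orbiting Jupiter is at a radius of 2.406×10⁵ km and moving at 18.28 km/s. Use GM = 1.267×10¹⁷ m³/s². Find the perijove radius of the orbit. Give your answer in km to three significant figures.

perijove radius ≈ 1.12×10⁵ km

r_a = 2.406×10⁸ m.
Specific energy ε = v²/2 − μ/r = -3.595×10⁸ J/kg, so a = −μ/(2ε) = 1.762×10⁸ m.
The apsides satisfy r_p + r_a = 2a, so the perijove radius is 2a − r_a = 1.118×10⁸ m = 1.1181×10⁵ km.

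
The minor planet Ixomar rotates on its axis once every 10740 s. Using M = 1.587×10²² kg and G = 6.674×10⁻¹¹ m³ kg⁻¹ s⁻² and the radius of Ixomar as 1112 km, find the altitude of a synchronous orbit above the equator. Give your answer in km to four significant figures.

μ = GM = 6.674×10⁻¹¹ × 1.587×10²² = 1.059×10¹² m³/s².
A synchronous orbit has period T, so by Kepler's third law a = (μT²/4π²)^(1/3).
μT²/4π² = 1.059×10¹² × (1.074×10⁴)² / 39.48 = 3.095×10¹⁸ m³.
a = 1.457×10⁶ m = 1457.3 km.
Altitude h = a − R = 1457.3 − 1112 = 345.26 km.

h_sync ≈ 345.3 km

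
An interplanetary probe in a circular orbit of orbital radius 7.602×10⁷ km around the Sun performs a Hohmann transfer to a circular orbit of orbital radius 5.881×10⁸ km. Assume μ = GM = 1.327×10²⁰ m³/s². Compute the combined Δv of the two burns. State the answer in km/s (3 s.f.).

Δv_total ≈ 21.7 km/s

r₁ = 7.602×10⁷ km = 7.602×10¹⁰ m.
r₂ = 5.881×10⁸ km = 5.881×10¹¹ m.
Transfer ellipse a_t = (r₁ + r₂)/2 = 3.321×10¹¹ m.
At r₁: circular v_c1 = √(μ/r₁) = 41780 m/s; transfer-perihelion v_p = √[μ(2/r₁ − 1/a_t)] = 55600 m/s.
Δv₁ = v_p − v_c1 = 13820 m/s.
At r₂: circular v_c2 = √(μ/r₂) = 15020 m/s; transfer-aphelion v_a = √[μ(2/r₂ − 1/a_t)] = 7187 m/s.
Δv₂ = v_c2 − v_a = 7834 m/s.
Total Δv = Δv₁ + Δv₂ = 21660 m/s = 21.66 km/s.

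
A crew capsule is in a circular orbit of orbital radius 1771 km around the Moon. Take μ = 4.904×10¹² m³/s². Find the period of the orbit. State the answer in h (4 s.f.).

T ≈ 1.858 h

r = 1771 km = 1.771×10⁶ m.
Kepler's third law: T = 2π√(r³/μ) = 2π√((1.771×10⁶)³ / 4.904×10¹²).
r³/μ = 1.133×10⁶ s², so T = 2π × 1.064×10³ = 6.687×10³ s.
Converting: 6.687×10³ s ÷ 3600 = 1.858 h.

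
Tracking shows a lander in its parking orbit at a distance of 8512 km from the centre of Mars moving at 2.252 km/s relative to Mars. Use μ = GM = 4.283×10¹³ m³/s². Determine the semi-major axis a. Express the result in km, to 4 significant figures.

r = 8.512×10⁶ m.
Vis-viva rearranged: 1/a = 2/r − v²/μ = 2.350×10⁻⁷ − 1.184×10⁻⁷ = 1.166×10⁻⁷ m⁻¹.
a = 8.580×10⁶ m = 8579.8 km.

a ≈ 8580 km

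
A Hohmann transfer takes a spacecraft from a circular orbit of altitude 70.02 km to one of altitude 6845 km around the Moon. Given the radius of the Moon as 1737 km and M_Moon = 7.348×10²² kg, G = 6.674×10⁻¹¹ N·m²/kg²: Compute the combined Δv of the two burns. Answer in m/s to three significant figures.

Δv_total ≈ 780 m/s

μ = GM = 6.674×10⁻¹¹ × 7.348×10²² = 4.904×10¹² m³/s².
r₁ = 1737 + 70.02 = 1807.0 km = 1.8070×10⁶ m.
r₂ = 1737 + 6845 = 8582.0 km = 8.5820×10⁶ m.
Transfer ellipse a_t = (r₁ + r₂)/2 = 5.195×10⁶ m.
At r₁: circular v_c1 = √(μ/r₁) = 1647 m/s; transfer-perilune v_p = √[μ(2/r₁ − 1/a_t)] = 2117 m/s.
Δv₁ = v_p − v_c1 = 470.1 m/s.
At r₂: circular v_c2 = √(μ/r₂) = 755.9 m/s; transfer-apolune v_a = √[μ(2/r₂ − 1/a_t)] = 445.9 m/s.
Δv₂ = v_c2 − v_a = 310.1 m/s.
Total Δv = Δv₁ + Δv₂ = 780.2 m/s.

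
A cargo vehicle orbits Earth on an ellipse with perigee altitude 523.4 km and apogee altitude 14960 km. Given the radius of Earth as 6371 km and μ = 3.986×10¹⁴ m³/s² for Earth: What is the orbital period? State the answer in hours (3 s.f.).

r_p = 6371 + 523.4 = 6894.4 km = 6.8944×10⁶ m.
r_a = 6371 + 14960 = 21331 km = 2.1331×10⁷ m.
Semi-major axis a = (r_p + r_a)/2 = (6894.4 + 21331)/2 = 14113 km = 1.411×10⁷ m.
By Kepler's third law T = 2π√(a³/μ) = 2π × 2.656×10³ = 1.669×10⁴ s.
= 4.635 hours.

T ≈ 4.63 hours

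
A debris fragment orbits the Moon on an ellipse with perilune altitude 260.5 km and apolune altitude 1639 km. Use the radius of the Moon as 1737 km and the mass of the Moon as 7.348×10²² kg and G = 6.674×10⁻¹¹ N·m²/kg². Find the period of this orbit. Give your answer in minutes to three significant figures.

T ≈ 208 minutes

μ = GM = 6.674×10⁻¹¹ × 7.348×10²² = 4.904×10¹² m³/s².
r_p = 1737 + 260.5 = 1997.5 km = 1.9975×10⁶ m.
r_a = 1737 + 1639 = 3376.0 km = 3.3760×10⁶ m.
Semi-major axis a = (r_p + r_a)/2 = (1997.5 + 3376.0)/2 = 2686.8 km = 2.687×10⁶ m.
By Kepler's third law T = 2π√(a³/μ) = 2π × 1.989×10³ = 1.250×10⁴ s.
= 208.3 minutes.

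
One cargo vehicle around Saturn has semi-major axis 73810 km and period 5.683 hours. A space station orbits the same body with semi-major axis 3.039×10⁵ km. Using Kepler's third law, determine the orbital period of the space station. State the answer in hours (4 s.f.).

T₂ ≈ 47.48 hours

Kepler's third law: T² ∝ a³, so T₂ = T₁ (a₂/a₁)^(3/2).
a₂/a₁ = 4.117, (a₂/a₁)^(3/2) = 8.355.
T₂ = 5.683 × 8.355 = 47.48 hours.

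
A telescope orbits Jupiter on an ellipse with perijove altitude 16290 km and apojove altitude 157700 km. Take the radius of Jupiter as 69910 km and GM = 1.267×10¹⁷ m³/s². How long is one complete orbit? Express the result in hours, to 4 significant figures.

r_p = 69910 + 16290 = 86200 km = 8.6200×10⁷ m.
r_a = 69910 + 157700 = 227610 km = 2.2761×10⁸ m.
Semi-major axis a = (r_p + r_a)/2 = (86200 + 2.2761×10⁵)/2 = 1.5690×10⁵ km = 1.569×10⁸ m.
By Kepler's third law T = 2π√(a³/μ) = 2π × 5.522×10³ = 3.469×10⁴ s.
= 9.637 hours.

T ≈ 9.637 hours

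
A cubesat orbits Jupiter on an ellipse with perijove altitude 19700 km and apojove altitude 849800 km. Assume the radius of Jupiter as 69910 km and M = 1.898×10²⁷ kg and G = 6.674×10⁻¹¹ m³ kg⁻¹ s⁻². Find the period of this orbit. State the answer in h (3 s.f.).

μ = GM = 6.674×10⁻¹¹ × 1.898×10²⁷ = 1.267×10¹⁷ m³/s².
r_p = 69910 + 19700 = 89610 km = 8.9610×10⁷ m.
r_a = 69910 + 849800 = 919710 km = 9.1971×10⁸ m.
Semi-major axis a = (r_p + r_a)/2 = (89610 + 9.1971×10⁵)/2 = 5.0466×10⁵ km = 5.047×10⁸ m.
By Kepler's third law T = 2π√(a³/μ) = 2π × 3.185×10⁴ = 2.001×10⁵ s.
= 55.59 h.

T ≈ 55.6 h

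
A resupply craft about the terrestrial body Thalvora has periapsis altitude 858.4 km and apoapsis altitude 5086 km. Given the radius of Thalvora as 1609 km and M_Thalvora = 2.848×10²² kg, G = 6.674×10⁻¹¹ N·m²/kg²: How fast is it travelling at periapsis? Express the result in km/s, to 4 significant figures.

v ≈ 1.061 km/s

μ = GM = 6.674×10⁻¹¹ × 2.848×10²² = 1.901×10¹² m³/s².
r_p = 1609 + 858.4 = 2467.4 km = 2.4674×10⁶ m.
r_a = 1609 + 5086 = 6695.0 km = 6.6950×10⁶ m.
Semi-major axis a = (r_p + r_a)/2 = 4581.2 km = 4.581×10⁶ m.
Vis-viva: v² = μ(2/r − 1/a) = 1.901×10¹² × (8.106×10⁻⁷ − 2.183×10⁻⁷) = 1.126×10⁶ m²/s².
v = 1061 m/s = 1.061 km/s.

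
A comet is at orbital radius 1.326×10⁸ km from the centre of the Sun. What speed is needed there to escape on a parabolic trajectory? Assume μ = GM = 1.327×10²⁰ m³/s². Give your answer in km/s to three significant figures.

r = 1.326×10⁸ km = 1.326×10¹¹ m.
Escape speed v_esc = √(2μ/r) = √(2 × 1.327×10²⁰ / 1.326×10¹¹) = √(2.002×10⁹) = 44740 m/s.
= 44.74 km/s.

v_esc ≈ 44.7 km/s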